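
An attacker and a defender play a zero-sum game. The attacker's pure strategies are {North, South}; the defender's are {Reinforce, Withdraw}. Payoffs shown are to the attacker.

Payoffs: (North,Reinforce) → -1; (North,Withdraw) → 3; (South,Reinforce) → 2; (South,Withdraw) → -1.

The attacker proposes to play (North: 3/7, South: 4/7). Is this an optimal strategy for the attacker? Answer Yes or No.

Yes

Against Reinforce this mix gives (3/7)·(-1) + (4/7)·2 = 5/7.
Against Withdraw this mix gives (3/7)·3 + (4/7)·(-1) = 5/7.
All of the defender's active replies (Reinforce, Withdraw) yield 5/7, and no column does worse for the attacker. The mix makes the defender indifferent and guarantees 5/7, so it is optimal.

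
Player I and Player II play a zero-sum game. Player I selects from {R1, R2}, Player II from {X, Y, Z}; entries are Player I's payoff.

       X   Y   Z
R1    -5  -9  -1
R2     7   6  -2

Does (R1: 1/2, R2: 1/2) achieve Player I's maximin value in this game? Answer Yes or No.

Against X this mix gives (1/2)·(-5) + (1/2)·7 = 1.
Against Y this mix gives (1/2)·(-9) + (1/2)·6 = -3/2.
Against Z this mix gives (1/2)·(-1) + (1/2)·(-2) = -3/2.
All of Player II's active replies (Y, Z) yield -3/2, and no column does worse for Player I. The mix makes Player II indifferent and guarantees -3/2, so it is optimal.

Yes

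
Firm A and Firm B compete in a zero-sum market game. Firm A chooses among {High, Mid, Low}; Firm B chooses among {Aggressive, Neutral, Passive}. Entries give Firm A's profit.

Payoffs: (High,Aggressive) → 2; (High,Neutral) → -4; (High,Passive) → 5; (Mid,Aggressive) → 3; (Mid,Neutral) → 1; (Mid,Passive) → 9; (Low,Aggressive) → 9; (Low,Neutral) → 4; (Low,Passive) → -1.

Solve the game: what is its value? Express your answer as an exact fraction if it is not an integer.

37/13

Row minima: High → -4, Mid → 1, Low → -1; maximin = 1.
Column maxima: Aggressive → 9, Neutral → 4, Passive → 9; minimax = 4.
1 ≠ 4, so there is no saddle point; optimal play is mixed.
High is strictly dominated by Mid, so Firm A never plays it.
Aggressive is strictly dominated by Neutral (it gives Firm A strictly more in every row), so Firm B never plays it.
On the remaining 2×2 (Mid, Low vs Neutral, Passive):
Let Firm A play Mid with probability p. Expected payoff against Neutral: 1p + 4(1−p) = −3p + 4; against Passive: 9p + (-1)(1−p) = 10p − 1.
Setting these equal: −3p + 4 = 10p − 1 ⇒ −13p = -5 ⇒ p = 5/13, and the value is (-3)·(5/13) + 4 = 37/13.
For Firm B: with q = P(Neutral), equating Mid's and Low's payoffs gives −8q + 9 = 5q − 1 ⇒ q = 10/13.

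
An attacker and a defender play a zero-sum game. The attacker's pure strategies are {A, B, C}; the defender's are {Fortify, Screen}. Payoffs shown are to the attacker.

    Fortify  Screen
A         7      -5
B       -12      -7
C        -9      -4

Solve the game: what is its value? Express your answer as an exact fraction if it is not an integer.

-73/17

Row minima: A → -5, B → -12, C → -9; maximin = -5.
Column maxima: Fortify → 7, Screen → -4; minimax = -4.
-5 ≠ -4, so there is no saddle point; optimal play is mixed.
B is strictly dominated by A, so the attacker never plays it.
On the remaining 2×2 (A, C vs Fortify, Screen):
Let the attacker play A with probability p. Expected payoff against Fortify: 7p + (-9)(1−p) = 16p − 9; against Screen: (-5)p + (-4)(1−p) = −p − 4.
Setting these equal: 16p − 9 = −p − 4 ⇒ 17p = 5 ⇒ p = 5/17, and the value is (16)·(5/17) − 9 = -73/17.
For the defender: with q = P(Fortify), equating A's and C's payoffs gives 12q − 5 = −5q − 4 ⇒ q = 1/17.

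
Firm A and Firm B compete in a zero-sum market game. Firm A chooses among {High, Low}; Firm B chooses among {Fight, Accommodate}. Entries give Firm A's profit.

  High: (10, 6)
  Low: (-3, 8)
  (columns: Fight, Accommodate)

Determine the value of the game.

Row minima: High → 6, Low → -3; maximin = 6.
Column maxima: Fight → 10, Accommodate → 8; minimax = 8.
6 ≠ 8, so there is no saddle point; optimal play is mixed.
Let Firm A play High with probability p. Expected payoff against Fight: 10p + (-3)(1−p) = 13p − 3; against Accommodate: 6p + 8(1−p) = −2p + 8.
Setting these equal: 13p − 3 = −2p + 8 ⇒ 15p = 11 ⇒ p = 11/15, and the value is (13)·(11/15) − 3 = 98/15.
For Firm B: with q = P(Fight), equating High's and Low's payoffs gives 4q + 6 = −11q + 8 ⇒ q = 2/15.

98/15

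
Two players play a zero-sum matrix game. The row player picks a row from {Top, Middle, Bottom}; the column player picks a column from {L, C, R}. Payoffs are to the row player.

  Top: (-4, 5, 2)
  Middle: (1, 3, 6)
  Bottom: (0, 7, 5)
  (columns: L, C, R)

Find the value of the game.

Row minima: Top → -4, Middle → 1, Bottom → 0; maximin = 1.
Column maxima: L → 1, C → 7, R → 6; minimax = 1.
Since maximin = minimax = 1, there is a saddle point and the value is 1.

1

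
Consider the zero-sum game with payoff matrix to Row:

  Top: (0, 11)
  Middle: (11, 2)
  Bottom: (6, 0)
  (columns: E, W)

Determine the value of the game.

Row minima: Top → 0, Middle → 2, Bottom → 0; maximin = 2.
Column maxima: E → 11, W → 11; minimax = 11.
2 ≠ 11, so there is no saddle point; optimal play is mixed.
Bottom is strictly dominated by Middle, so Row never plays it.
On the remaining 2×2 (Top, Middle vs E, W):
Let Row play Top with probability p. Expected payoff against E: 0p + 11(1−p) = −11p + 11; against W: 11p + 2(1−p) = 9p + 2.
Setting these equal: −11p + 11 = 9p + 2 ⇒ −20p = -9 ⇒ p = 9/20, and the value is (-11)·(9/20) + 11 = 121/20.
For Column: with q = P(E), equating Top's and Middle's payoffs gives −11q + 11 = 9q + 2 ⇒ q = 9/20.

121/20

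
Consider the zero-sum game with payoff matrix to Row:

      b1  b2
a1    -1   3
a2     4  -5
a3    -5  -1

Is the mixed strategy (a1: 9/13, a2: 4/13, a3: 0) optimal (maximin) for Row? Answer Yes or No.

Against b1 this mix gives (9/13)·(-1) + (4/13)·4 = 7/13.
Against b2 this mix gives (9/13)·3 + (4/13)·(-5) = 7/13.
All of Column's active replies (b1, b2) yield 7/13, and no column does worse for Row. The mix makes Column indifferent and guarantees 7/13, so it is optimal.

Yes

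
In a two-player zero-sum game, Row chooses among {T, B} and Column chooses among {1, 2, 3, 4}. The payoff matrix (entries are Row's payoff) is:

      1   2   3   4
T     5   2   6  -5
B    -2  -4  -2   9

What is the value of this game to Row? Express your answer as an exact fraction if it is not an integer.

Row minima: T → -5, B → -4; maximin = -4.
Column maxima: 1 → 5, 2 → 2, 3 → 6, 4 → 9; minimax = 2.
-4 ≠ 2, so there is no saddle point; optimal play is mixed.
1 is strictly dominated by 2 (it gives Row strictly more in every row), so Column never plays it.
3 is strictly dominated by 2 (it gives Row strictly more in every row), so Column never plays it.
On the remaining 2×2 (T, B vs 2, 4):
Let Row play T with probability p. Expected payoff against 2: 2p + (-4)(1−p) = 6p − 4; against 4: (-5)p + 9(1−p) = −14p + 9.
Setting these equal: 6p − 4 = −14p + 9 ⇒ 20p = 13 ⇒ p = 13/20, and the value is (6)·(13/20) − 4 = -1/10.
For Column: with q = P(2), equating T's and B's payoffs gives 7q − 5 = −13q + 9 ⇒ q = 7/10.

-1/10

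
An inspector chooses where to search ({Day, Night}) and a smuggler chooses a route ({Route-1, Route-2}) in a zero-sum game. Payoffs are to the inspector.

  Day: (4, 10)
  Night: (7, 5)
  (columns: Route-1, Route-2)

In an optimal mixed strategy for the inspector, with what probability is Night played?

Row minima: Day → 4, Night → 5; maximin = 5.
Column maxima: Route-1 → 7, Route-2 → 10; minimax = 7.
5 ≠ 7, so there is no saddle point; optimal play is mixed.
Let the inspector play Day with probability p. Expected payoff against Route-1: 4p + 7(1−p) = −3p + 7; against Route-2: 10p + 5(1−p) = 5p + 5.
Setting these equal: −3p + 7 = 5p + 5 ⇒ −8p = -2 ⇒ p = 1/4, and the value is (-3)·(1/4) + 7 = 25/4.
For the smuggler: with q = P(Route-1), equating Day's and Night's payoffs gives −6q + 10 = 2q + 5 ⇒ q = 5/8.

3/4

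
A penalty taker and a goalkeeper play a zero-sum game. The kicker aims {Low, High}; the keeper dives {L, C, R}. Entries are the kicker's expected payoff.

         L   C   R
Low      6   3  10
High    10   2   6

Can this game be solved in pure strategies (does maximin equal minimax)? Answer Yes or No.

Yes

Row minima: Low → 3, High → 2; maximin = 3.
Column maxima: L → 10, C → 3, R → 10; minimax = 3.
maximin = minimax = 3, so a saddle point exists.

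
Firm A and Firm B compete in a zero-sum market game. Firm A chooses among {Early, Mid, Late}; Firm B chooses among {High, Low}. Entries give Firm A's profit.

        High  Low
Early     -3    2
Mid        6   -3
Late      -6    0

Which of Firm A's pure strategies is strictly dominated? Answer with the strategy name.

Early gives a strictly higher payoff than Late against every column: -3 > -6, 2 > 0.
So Late is strictly dominated and Firm A never plays it.

Late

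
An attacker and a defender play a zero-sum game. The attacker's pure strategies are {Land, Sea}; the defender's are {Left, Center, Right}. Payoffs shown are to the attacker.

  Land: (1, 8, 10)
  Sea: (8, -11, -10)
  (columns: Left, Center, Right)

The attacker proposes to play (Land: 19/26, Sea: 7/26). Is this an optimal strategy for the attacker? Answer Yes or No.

Against Left this mix gives (19/26)·1 + (7/26)·8 = 75/26.
Against Center this mix gives (19/26)·8 + (7/26)·(-11) = 75/26.
Against Right this mix gives (19/26)·10 + (7/26)·(-10) = 60/13.
All of the defender's active replies (Left, Center) yield 75/26, and no column does worse for the attacker. The mix makes the defender indifferent and guarantees 75/26, so it is optimal.

Yes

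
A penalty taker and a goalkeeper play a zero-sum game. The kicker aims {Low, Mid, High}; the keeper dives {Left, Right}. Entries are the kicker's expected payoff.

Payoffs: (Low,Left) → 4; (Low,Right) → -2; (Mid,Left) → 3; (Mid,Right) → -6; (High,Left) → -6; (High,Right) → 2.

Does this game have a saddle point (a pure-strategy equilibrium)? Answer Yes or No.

Row minima: Low → -2, Mid → -6, High → -6; maximin = -2.
Column maxima: Left → 4, Right → 2; minimax = 2.
-2 ≠ 2, so no pure-strategy equilibrium exists.

No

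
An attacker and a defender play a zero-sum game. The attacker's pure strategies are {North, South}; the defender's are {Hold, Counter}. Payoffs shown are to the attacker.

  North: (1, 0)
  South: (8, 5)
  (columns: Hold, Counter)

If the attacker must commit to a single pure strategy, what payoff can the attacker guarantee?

Row minima: North → 0, South → 5.
The best of these is 5.

5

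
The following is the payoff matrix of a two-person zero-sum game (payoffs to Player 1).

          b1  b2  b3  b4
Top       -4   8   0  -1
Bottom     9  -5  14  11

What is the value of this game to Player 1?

Row minima: Top → -4, Bottom → -5; maximin = -4.
Column maxima: b1 → 9, b2 → 8, b3 → 14, b4 → 11; minimax = 8.
-4 ≠ 8, so there is no saddle point; optimal play is mixed.
b3 is strictly dominated by b1 (it gives Player 1 strictly more in every row), so Player 2 never plays it.
b4 is strictly dominated by b1 (it gives Player 1 strictly more in every row), so Player 2 never plays it.
On the remaining 2×2 (Top, Bottom vs b1, b2):
Let Player 1 play Top with probability p. Expected payoff against b1: (-4)p + 9(1−p) = −13p + 9; against b2: 8p + (-5)(1−p) = 13p − 5.
Setting these equal: −13p + 9 = 13p − 5 ⇒ −26p = -14 ⇒ p = 7/13, and the value is (-13)·(7/13) + 9 = 2.
For Player 2: with q = P(b1), equating Top's and Bottom's payoffs gives −12q + 8 = 14q − 5 ⇒ q = 1/2.

2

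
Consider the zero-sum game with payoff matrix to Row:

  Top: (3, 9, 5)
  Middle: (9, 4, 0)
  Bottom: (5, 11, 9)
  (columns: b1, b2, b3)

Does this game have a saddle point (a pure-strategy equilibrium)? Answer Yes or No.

No

Row minima: Top → 3, Middle → 0, Bottom → 5; maximin = 5.
Column maxima: b1 → 9, b2 → 11, b3 → 9; minimax = 9.
5 ≠ 9, so no pure-strategy equilibrium exists.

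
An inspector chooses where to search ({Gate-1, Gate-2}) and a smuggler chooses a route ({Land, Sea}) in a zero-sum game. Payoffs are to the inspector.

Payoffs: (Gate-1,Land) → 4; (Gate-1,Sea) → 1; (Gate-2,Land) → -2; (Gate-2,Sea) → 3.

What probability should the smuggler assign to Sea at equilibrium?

Row minima: Gate-1 → 1, Gate-2 → -2; maximin = 1.
Column maxima: Land → 4, Sea → 3; minimax = 3.
1 ≠ 3, so there is no saddle point; optimal play is mixed.
Let the inspector play Gate-1 with probability p. Expected payoff against Land: 4p + (-2)(1−p) = 6p − 2; against Sea: 1p + 3(1−p) = −2p + 3.
Setting these equal: 6p − 2 = −2p + 3 ⇒ 8p = 5 ⇒ p = 5/8, and the value is (6)·(5/8) − 2 = 7/4.
For the smuggler: with q = P(Land), equating Gate-1's and Gate-2's payoffs gives 3q + 1 = −5q + 3 ⇒ q = 1/4.

3/4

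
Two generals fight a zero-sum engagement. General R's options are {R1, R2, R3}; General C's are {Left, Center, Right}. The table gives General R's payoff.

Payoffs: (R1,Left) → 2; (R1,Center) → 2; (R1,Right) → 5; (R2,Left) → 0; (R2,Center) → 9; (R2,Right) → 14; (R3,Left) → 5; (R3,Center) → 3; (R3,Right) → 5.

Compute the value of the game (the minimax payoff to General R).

45/11

Row minima: R1 → 2, R2 → 0, R3 → 3; maximin = 3.
Column maxima: Left → 5, Center → 9, Right → 14; minimax = 5.
3 ≠ 5, so there is no saddle point; optimal play is mixed.
Right is strictly dominated by Center (it gives General R strictly more in every row), so General C never plays it.
With Right eliminated, R1 is strictly dominated by R3 (R3 gives General R strictly more in every remaining column), so General R never plays it.
On the remaining 2×2 (R2, R3 vs Left, Center):
Let General R play R2 with probability p. Expected payoff against Left: 0p + 5(1−p) = −5p + 5; against Center: 9p + 3(1−p) = 6p + 3.
Setting these equal: −5p + 5 = 6p + 3 ⇒ −11p = -2 ⇒ p = 2/11, and the value is (-5)·(2/11) + 5 = 45/11.
For General C: with q = P(Left), equating R2's and R3's payoffs gives −9q + 9 = 2q + 3 ⇒ q = 6/11.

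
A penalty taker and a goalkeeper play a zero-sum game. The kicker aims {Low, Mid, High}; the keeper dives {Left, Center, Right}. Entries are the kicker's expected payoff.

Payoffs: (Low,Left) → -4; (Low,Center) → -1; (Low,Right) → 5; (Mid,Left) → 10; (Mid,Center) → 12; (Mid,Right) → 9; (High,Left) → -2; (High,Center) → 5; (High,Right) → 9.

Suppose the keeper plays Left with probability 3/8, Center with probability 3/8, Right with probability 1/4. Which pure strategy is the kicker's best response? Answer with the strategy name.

Expected payoff of Low: (3/8)·(-4) + (3/8)·(-1) + (1/4)·5 = -5/8.
Expected payoff of Mid: (3/8)·10 + (3/8)·12 + (1/4)·9 = 21/2.
Expected payoff of High: (3/8)·(-2) + (3/8)·5 + (1/4)·9 = 27/8.
The largest is 21/2, so the kicker's best response is Mid.

Mid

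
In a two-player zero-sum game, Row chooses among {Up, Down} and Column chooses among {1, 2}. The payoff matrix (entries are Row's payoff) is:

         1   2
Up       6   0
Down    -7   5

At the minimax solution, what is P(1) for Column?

5/18

Row minima: Up → 0, Down → -7; maximin = 0.
Column maxima: 1 → 6, 2 → 5; minimax = 5.
0 ≠ 5, so there is no saddle point; optimal play is mixed.
Let Row play Up with probability p. Expected payoff against 1: 6p + (-7)(1−p) = 13p − 7; against 2: 0p + 5(1−p) = −5p + 5.
Setting these equal: 13p − 7 = −5p + 5 ⇒ 18p = 12 ⇒ p = 2/3, and the value is (13)·(2/3) − 7 = 5/3.
For Column: with q = P(1), equating Up's and Down's payoffs gives 6q = −12q + 5 ⇒ q = 5/18.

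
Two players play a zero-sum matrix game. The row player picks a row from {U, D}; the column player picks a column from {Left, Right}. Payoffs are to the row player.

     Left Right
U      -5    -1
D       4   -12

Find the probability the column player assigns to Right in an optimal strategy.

9/20

Row minima: U → -5, D → -12; maximin = -5.
Column maxima: Left → 4, Right → -1; minimax = -1.
-5 ≠ -1, so there is no saddle point; optimal play is mixed.
Let the row player play U with probability p. Expected payoff against Left: (-5)p + 4(1−p) = −9p + 4; against Right: (-1)p + (-12)(1−p) = 11p − 12.
Setting these equal: −9p + 4 = 11p − 12 ⇒ −20p = -16 ⇒ p = 4/5, and the value is (-9)·(4/5) + 4 = -16/5.
For the column player: with q = P(Left), equating U's and D's payoffs gives −4q − 1 = 16q − 12 ⇒ q = 11/20.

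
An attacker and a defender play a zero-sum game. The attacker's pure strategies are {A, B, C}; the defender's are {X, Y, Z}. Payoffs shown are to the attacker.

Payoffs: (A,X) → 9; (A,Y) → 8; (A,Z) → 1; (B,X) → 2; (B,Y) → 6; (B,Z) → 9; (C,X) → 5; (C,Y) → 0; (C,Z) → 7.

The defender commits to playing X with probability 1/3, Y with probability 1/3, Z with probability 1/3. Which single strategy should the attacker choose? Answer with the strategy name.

A

Expected payoff of A: (1/3)·9 + (1/3)·8 + (1/3)·1 = 6.
Expected payoff of B: (1/3)·2 + (1/3)·6 + (1/3)·9 = 17/3.
Expected payoff of C: (1/3)·5 + (1/3)·0 + (1/3)·7 = 4.
The largest is 6, so the attacker's best response is A.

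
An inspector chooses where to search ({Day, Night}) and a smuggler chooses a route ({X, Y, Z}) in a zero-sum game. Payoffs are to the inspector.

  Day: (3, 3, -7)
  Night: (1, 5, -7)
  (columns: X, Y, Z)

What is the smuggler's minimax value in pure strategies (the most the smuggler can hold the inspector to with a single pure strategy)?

Column maxima: X → 3, Y → 5, Z → -7.
The smallest of these is -7.

-7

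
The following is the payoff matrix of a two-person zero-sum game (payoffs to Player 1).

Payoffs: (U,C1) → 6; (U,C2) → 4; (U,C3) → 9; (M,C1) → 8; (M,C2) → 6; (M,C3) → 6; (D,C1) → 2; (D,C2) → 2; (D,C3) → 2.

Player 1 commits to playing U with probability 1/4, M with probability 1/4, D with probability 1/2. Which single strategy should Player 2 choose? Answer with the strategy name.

C2

If Player 2 plays C1, Player 1's expected payoff is (1/4)·6 + (1/4)·8 + (1/2)·2 = 9/2.
If Player 2 plays C2, Player 1's expected payoff is (1/4)·4 + (1/4)·6 + (1/2)·2 = 7/2.
If Player 2 plays C3, Player 1's expected payoff is (1/4)·9 + (1/4)·6 + (1/2)·2 = 19/4.
Player 2 minimizes Player 1's payoff; the smallest is 7/2, so the best response is C2.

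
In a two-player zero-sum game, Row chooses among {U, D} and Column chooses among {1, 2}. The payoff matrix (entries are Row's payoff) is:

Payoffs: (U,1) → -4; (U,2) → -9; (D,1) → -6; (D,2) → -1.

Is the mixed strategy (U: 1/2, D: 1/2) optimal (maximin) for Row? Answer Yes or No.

Yes

Against 1 this mix gives (1/2)·(-4) + (1/2)·(-6) = -5.
Against 2 this mix gives (1/2)·(-9) + (1/2)·(-1) = -5.
All of Column's active replies (1, 2) yield -5, and no column does worse for Row. The mix makes Column indifferent and guarantees -5, so it is optimal.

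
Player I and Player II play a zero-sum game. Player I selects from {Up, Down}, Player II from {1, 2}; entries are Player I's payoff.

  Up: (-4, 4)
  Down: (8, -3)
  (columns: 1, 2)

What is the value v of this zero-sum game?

Row minima: Up → -4, Down → -3; maximin = -3.
Column maxima: 1 → 8, 2 → 4; minimax = 4.
-3 ≠ 4, so there is no saddle point; optimal play is mixed.
Let Player I play Up with probability p. Expected payoff against 1: (-4)p + 8(1−p) = −12p + 8; against 2: 4p + (-3)(1−p) = 7p − 3.
Setting these equal: −12p + 8 = 7p − 3 ⇒ −19p = -11 ⇒ p = 11/19, and the value is (-12)·(11/19) + 8 = 20/19.
For Player II: with q = P(1), equating Up's and Down's payoffs gives −8q + 4 = 11q − 3 ⇒ q = 7/19.

20/19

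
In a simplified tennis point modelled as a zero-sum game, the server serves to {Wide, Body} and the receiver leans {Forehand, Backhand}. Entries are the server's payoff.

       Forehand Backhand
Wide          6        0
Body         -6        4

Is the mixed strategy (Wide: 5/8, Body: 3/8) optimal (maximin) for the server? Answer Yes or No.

Yes

Against Forehand this mix gives (5/8)·6 + (3/8)·(-6) = 3/2.
Against Backhand this mix gives (5/8)·0 + (3/8)·4 = 3/2.
All of the receiver's active replies (Forehand, Backhand) yield 3/2, and no column does worse for the server. The mix makes the receiver indifferent and guarantees 3/2, so it is optimal.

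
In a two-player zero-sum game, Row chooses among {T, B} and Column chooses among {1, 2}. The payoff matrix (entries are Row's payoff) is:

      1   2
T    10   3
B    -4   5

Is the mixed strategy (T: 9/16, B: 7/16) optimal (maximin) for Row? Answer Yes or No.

Yes

Against 1 this mix gives (9/16)·10 + (7/16)·(-4) = 31/8.
Against 2 this mix gives (9/16)·3 + (7/16)·5 = 31/8.
All of Column's active replies (1, 2) yield 31/8, and no column does worse for Row. The mix makes Column indifferent and guarantees 31/8, so it is optimal.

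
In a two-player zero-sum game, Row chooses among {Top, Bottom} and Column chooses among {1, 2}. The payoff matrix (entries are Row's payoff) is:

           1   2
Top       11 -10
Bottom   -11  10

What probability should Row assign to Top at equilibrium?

1/2

Row minima: Top → -10, Bottom → -11; maximin = -10.
Column maxima: 1 → 11, 2 → 10; minimax = 10.
-10 ≠ 10, so there is no saddle point; optimal play is mixed.
Let Row play Top with probability p. Expected payoff against 1: 11p + (-11)(1−p) = 22p − 11; against 2: (-10)p + 10(1−p) = −20p + 10.
Setting these equal: 22p − 11 = −20p + 10 ⇒ 42p = 21 ⇒ p = 1/2, and the value is (22)·(1/2) − 11 = 0.
For Column: with q = P(1), equating Top's and Bottom's payoffs gives 21q − 10 = −21q + 10 ⇒ q = 10/21.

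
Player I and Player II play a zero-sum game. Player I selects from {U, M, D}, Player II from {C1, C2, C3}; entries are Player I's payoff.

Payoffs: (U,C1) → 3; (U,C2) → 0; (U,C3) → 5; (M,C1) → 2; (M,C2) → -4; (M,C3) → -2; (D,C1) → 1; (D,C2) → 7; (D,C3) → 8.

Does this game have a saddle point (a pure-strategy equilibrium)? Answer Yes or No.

Row minima: U → 0, M → -4, D → 1; maximin = 1.
Column maxima: C1 → 3, C2 → 7, C3 → 8; minimax = 3.
1 ≠ 3, so no pure-strategy equilibrium exists.

No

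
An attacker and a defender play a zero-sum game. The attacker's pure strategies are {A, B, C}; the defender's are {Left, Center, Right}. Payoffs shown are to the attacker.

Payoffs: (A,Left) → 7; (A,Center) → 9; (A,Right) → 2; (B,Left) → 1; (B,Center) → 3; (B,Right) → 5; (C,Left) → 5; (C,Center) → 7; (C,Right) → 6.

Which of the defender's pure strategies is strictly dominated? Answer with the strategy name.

Left holds the attacker's payoff strictly below Center in every row: 7 < 9, 1 < 3, 5 < 7.
So Center is strictly dominated for the defender.

Center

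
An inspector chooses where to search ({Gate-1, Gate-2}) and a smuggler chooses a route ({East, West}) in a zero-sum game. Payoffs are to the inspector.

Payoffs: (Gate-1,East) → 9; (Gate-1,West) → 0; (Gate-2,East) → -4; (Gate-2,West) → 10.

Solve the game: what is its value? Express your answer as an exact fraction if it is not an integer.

90/23

Row minima: Gate-1 → 0, Gate-2 → -4; maximin = 0.
Column maxima: East → 9, West → 10; minimax = 9.
0 ≠ 9, so there is no saddle point; optimal play is mixed.
Let the inspector play Gate-1 with probability p. Expected payoff against East: 9p + (-4)(1−p) = 13p − 4; against West: 0p + 10(1−p) = −10p + 10.
Setting these equal: 13p − 4 = −10p + 10 ⇒ 23p = 14 ⇒ p = 14/23, and the value is (13)·(14/23) − 4 = 90/23.
For the smuggler: with q = P(East), equating Gate-1's and Gate-2's payoffs gives 9q = −14q + 10 ⇒ q = 10/23.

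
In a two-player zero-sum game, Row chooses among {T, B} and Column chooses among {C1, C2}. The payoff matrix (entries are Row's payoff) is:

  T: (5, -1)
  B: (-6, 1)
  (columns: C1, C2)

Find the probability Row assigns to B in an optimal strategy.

Row minima: T → -1, B → -6; maximin = -1.
Column maxima: C1 → 5, C2 → 1; minimax = 1.
-1 ≠ 1, so there is no saddle point; optimal play is mixed.
Let Row play T with probability p. Expected payoff against C1: 5p + (-6)(1−p) = 11p − 6; against C2: (-1)p + 1(1−p) = −2p + 1.
Setting these equal: 11p − 6 = −2p + 1 ⇒ 13p = 7 ⇒ p = 7/13, and the value is (11)·(7/13) − 6 = -1/13.
For Column: with q = P(C1), equating T's and B's payoffs gives 6q − 1 = −7q + 1 ⇒ q = 2/13.

6/13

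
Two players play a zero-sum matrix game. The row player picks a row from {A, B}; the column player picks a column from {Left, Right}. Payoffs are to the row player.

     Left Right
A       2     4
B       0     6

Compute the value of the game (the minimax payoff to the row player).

2

Row minima: A → 2, B → 0; maximin = 2.
Column maxima: Left → 2, Right → 6; minimax = 2.
Since maximin = minimax = 2, there is a saddle point and the value is 2.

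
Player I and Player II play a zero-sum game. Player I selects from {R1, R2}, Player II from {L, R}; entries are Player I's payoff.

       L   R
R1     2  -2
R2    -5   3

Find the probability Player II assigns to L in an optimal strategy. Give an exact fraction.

5/12

Row minima: R1 → -2, R2 → -5; maximin = -2.
Column maxima: L → 2, R → 3; minimax = 2.
-2 ≠ 2, so there is no saddle point; optimal play is mixed.
Let Player I play R1 with probability p. Expected payoff against L: 2p + (-5)(1−p) = 7p − 5; against R: (-2)p + 3(1−p) = −5p + 3.
Setting these equal: 7p − 5 = −5p + 3 ⇒ 12p = 8 ⇒ p = 2/3, and the value is (7)·(2/3) − 5 = -1/3.
For Player II: with q = P(L), equating R1's and R2's payoffs gives 4q − 2 = −8q + 3 ⇒ q = 5/12.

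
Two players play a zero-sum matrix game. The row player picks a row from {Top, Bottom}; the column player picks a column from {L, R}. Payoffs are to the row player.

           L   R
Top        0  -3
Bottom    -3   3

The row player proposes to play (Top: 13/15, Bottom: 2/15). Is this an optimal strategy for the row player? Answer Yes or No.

Against L this mix gives (13/15)·0 + (2/15)·(-3) = -2/5.
Against R this mix gives (13/15)·(-3) + (2/15)·3 = -11/5.
The column player will play R, holding the row player to -11/5. Shifting weight toward the row that does better against R would raise this floor (the equalizing mix achieves -1 against both R and L), so the proposed strategy is not optimal.

No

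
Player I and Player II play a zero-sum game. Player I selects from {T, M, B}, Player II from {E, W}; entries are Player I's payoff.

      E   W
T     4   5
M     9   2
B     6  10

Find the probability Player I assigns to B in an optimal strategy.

7/11

Row minima: T → 4, M → 2, B → 6; maximin = 6.
Column maxima: E → 9, W → 10; minimax = 9.
6 ≠ 9, so there is no saddle point; optimal play is mixed.
T is strictly dominated by B, so Player I never plays it.
On the remaining 2×2 (M, B vs E, W):
Let Player I play M with probability p. Expected payoff against E: 9p + 6(1−p) = 3p + 6; against W: 2p + 10(1−p) = −8p + 10.
Setting these equal: 3p + 6 = −8p + 10 ⇒ 11p = 4 ⇒ p = 4/11, and the value is (3)·(4/11) + 6 = 78/11.
For Player II: with q = P(E), equating M's and B's payoffs gives 7q + 2 = −4q + 10 ⇒ q = 8/11.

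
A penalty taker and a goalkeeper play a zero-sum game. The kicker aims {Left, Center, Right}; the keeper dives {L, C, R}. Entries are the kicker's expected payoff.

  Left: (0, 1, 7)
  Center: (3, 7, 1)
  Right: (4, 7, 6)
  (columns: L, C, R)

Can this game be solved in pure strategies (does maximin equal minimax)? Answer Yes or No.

Row minima: Left → 0, Center → 1, Right → 4; maximin = 4.
Column maxima: L → 4, C → 7, R → 7; minimax = 4.
maximin = minimax = 4, so a saddle point exists.

Yes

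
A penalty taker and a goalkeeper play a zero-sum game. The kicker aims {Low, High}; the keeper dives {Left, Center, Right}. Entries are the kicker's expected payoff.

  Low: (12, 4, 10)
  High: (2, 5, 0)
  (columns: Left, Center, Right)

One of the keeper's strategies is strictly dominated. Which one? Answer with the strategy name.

Right holds the kicker's payoff strictly below Left in every row: 10 < 12, 0 < 2.
So Left is strictly dominated for the keeper.

Left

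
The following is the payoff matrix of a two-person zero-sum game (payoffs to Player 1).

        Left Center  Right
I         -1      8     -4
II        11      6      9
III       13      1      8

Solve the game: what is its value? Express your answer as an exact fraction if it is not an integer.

Row minima: I → -4, II → 6, III → 1; maximin = 6.
Column maxima: Left → 13, Center → 8, Right → 9; minimax = 8.
6 ≠ 8, so there is no saddle point; optimal play is mixed.
Left is strictly dominated by Right (it gives Player 1 strictly more in every row), so Player 2 never plays it.
With Left eliminated, III is strictly dominated by II (II gives Player 1 strictly more in every remaining column), so Player 1 never plays it.
On the remaining 2×2 (I, II vs Center, Right):
Let Player 1 play I with probability p. Expected payoff against Center: 8p + 6(1−p) = 2p + 6; against Right: (-4)p + 9(1−p) = −13p + 9.
Setting these equal: 2p + 6 = −13p + 9 ⇒ 15p = 3 ⇒ p = 1/5, and the value is (2)·(1/5) + 6 = 32/5.
For Player 2: with q = P(Center), equating I's and II's payoffs gives 12q − 4 = −3q + 9 ⇒ q = 13/15.

32/5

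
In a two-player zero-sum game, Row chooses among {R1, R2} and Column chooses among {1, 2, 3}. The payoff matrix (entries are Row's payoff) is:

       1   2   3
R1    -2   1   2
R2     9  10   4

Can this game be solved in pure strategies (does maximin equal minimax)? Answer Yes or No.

Row minima: R1 → -2, R2 → 4; maximin = 4.
Column maxima: 1 → 9, 2 → 10, 3 → 4; minimax = 4.
maximin = minimax = 4, so a saddle point exists.

Yes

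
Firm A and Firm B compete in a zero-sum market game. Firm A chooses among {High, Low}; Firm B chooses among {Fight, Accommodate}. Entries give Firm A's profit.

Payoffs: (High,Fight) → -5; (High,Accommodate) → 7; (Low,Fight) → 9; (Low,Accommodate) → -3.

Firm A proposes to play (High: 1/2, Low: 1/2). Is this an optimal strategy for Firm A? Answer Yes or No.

Against Fight this mix gives (1/2)·(-5) + (1/2)·9 = 2.
Against Accommodate this mix gives (1/2)·7 + (1/2)·(-3) = 2.
All of Firm B's active replies (Fight, Accommodate) yield 2, and no column does worse for Firm A. The mix makes Firm B indifferent and guarantees 2, so it is optimal.

Yes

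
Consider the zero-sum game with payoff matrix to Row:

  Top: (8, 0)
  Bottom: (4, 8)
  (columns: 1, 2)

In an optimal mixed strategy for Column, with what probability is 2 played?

1/3

Row minima: Top → 0, Bottom → 4; maximin = 4.
Column maxima: 1 → 8, 2 → 8; minimax = 8.
4 ≠ 8, so there is no saddle point; optimal play is mixed.
Let Row play Top with probability p. Expected payoff against 1: 8p + 4(1−p) = 4p + 4; against 2: 0p + 8(1−p) = −8p + 8.
Setting these equal: 4p + 4 = −8p + 8 ⇒ 12p = 4 ⇒ p = 1/3, and the value is (4)·(1/3) + 4 = 16/3.
For Column: with q = P(1), equating Top's and Bottom's payoffs gives 8q = −4q + 8 ⇒ q = 2/3.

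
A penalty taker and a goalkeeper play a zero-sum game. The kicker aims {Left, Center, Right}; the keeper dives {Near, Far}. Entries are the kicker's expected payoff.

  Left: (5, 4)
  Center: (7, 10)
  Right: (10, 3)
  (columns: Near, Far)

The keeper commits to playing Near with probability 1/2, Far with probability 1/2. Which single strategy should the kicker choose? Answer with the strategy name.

Expected payoff of Left: (1/2)·5 + (1/2)·4 = 9/2.
Expected payoff of Center: (1/2)·7 + (1/2)·10 = 17/2.
Expected payoff of Right: (1/2)·10 + (1/2)·3 = 13/2.
The largest is 17/2, so the kicker's best response is Center.

Center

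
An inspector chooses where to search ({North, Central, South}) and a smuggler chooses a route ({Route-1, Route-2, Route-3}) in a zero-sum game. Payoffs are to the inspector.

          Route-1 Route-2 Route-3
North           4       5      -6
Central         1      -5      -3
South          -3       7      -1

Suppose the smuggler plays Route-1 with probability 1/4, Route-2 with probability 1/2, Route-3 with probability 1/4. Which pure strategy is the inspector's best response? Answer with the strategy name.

South

Expected payoff of North: (1/4)·4 + (1/2)·5 + (1/4)·(-6) = 2.
Expected payoff of Central: (1/4)·1 + (1/2)·(-5) + (1/4)·(-3) = -3.
Expected payoff of South: (1/4)·(-3) + (1/2)·7 + (1/4)·(-1) = 5/2.
The largest is 5/2, so the inspector's best response is South.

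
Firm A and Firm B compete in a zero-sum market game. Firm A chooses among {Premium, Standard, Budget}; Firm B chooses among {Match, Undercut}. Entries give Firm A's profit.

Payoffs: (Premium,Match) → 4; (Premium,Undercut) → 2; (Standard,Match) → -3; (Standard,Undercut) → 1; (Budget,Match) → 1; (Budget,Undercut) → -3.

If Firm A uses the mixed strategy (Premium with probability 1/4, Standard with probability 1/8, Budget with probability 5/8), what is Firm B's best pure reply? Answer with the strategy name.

Undercut

If Firm B plays Match, Firm A's expected payoff is (1/4)·4 + (1/8)·(-3) + (5/8)·1 = 5/4.
If Firm B plays Undercut, Firm A's expected payoff is (1/4)·2 + (1/8)·1 + (5/8)·(-3) = -5/4.
Firm B minimizes Firm A's payoff; the smallest is -5/4, so the best response is Undercut.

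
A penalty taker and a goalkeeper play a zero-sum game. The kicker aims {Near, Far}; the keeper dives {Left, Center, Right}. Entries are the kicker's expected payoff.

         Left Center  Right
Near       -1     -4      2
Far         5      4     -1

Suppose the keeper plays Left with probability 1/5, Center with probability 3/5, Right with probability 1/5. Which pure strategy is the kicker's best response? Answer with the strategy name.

Far

Expected payoff of Near: (1/5)·(-1) + (3/5)·(-4) + (1/5)·2 = -11/5.
Expected payoff of Far: (1/5)·5 + (3/5)·4 + (1/5)·(-1) = 16/5.
The largest is 16/5, so the kicker's best response is Far.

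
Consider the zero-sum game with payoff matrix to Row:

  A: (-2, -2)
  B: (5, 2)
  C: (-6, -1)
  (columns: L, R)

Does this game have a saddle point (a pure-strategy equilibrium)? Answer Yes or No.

Yes

Row minima: A → -2, B → 2, C → -6; maximin = 2.
Column maxima: L → 5, R → 2; minimax = 2.
maximin = minimax = 2, so a saddle point exists.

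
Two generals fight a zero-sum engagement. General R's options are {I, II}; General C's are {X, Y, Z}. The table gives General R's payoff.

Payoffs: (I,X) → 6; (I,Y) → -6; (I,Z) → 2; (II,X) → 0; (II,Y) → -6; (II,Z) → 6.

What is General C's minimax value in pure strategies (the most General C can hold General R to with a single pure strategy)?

Column maxima: X → 6, Y → -6, Z → 6.
The smallest of these is -6.

-6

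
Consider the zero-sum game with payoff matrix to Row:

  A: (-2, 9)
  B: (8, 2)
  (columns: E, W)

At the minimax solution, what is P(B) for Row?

11/17

Row minima: A → -2, B → 2; maximin = 2.
Column maxima: E → 8, W → 9; minimax = 8.
2 ≠ 8, so there is no saddle point; optimal play is mixed.
Let Row play A with probability p. Expected payoff against E: (-2)p + 8(1−p) = −10p + 8; against W: 9p + 2(1−p) = 7p + 2.
Setting these equal: −10p + 8 = 7p + 2 ⇒ −17p = -6 ⇒ p = 6/17, and the value is (-10)·(6/17) + 8 = 76/17.
For Column: with q = P(E), equating A's and B's payoffs gives −11q + 9 = 6q + 2 ⇒ q = 7/17.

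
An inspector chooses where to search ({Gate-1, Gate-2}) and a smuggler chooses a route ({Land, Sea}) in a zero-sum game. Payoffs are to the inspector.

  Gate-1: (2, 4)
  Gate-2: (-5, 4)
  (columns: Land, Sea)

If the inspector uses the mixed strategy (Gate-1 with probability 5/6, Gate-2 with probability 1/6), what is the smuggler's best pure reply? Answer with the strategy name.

If the smuggler plays Land, the inspector's expected payoff is (5/6)·2 + (1/6)·(-5) = 5/6.
If the smuggler plays Sea, the inspector's expected payoff is (5/6)·4 + (1/6)·4 = 4.
The smuggler minimizes the inspector's payoff; the smallest is 5/6, so the best response is Land.

Land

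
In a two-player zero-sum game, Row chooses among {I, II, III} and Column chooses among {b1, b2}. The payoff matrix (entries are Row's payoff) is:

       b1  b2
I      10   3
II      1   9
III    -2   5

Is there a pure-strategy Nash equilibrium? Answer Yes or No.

Row minima: I → 3, II → 1, III → -2; maximin = 3.
Column maxima: b1 → 10, b2 → 9; minimax = 9.
3 ≠ 9, so no pure-strategy equilibrium exists.

No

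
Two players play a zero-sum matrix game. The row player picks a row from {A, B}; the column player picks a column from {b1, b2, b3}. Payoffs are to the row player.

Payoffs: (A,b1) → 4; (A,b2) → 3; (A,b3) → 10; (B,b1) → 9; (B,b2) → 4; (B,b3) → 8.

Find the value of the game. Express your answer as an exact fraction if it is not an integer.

Row minima: A → 3, B → 4; maximin = 4.
Column maxima: b1 → 9, b2 → 4, b3 → 10; minimax = 4.
Since maximin = minimax = 4, there is a saddle point and the value is 4.

4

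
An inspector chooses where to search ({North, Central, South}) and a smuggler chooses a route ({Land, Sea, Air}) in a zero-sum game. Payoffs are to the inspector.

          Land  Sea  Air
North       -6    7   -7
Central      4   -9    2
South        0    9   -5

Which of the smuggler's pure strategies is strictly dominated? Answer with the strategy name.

Land

Air holds the inspector's payoff strictly below Land in every row: -7 < -6, 2 < 4, -5 < 0.
So Land is strictly dominated for the smuggler.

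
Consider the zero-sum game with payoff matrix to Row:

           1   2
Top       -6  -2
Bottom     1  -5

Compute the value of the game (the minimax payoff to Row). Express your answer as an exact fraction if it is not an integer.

-16/5

Row minima: Top → -6, Bottom → -5; maximin = -5.
Column maxima: 1 → 1, 2 → -2; minimax = -2.
-5 ≠ -2, so there is no saddle point; optimal play is mixed.
Let Row play Top with probability p. Expected payoff against 1: (-6)p + 1(1−p) = −7p + 1; against 2: (-2)p + (-5)(1−p) = 3p − 5.
Setting these equal: −7p + 1 = 3p − 5 ⇒ −10p = -6 ⇒ p = 3/5, and the value is (-7)·(3/5) + 1 = -16/5.
For Column: with q = P(1), equating Top's and Bottom's payoffs gives −4q − 2 = 6q − 5 ⇒ q = 3/10.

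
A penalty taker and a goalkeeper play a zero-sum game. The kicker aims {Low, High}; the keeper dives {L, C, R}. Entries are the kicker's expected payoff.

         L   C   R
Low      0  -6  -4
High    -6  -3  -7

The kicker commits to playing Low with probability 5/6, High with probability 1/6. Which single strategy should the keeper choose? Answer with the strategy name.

If the keeper plays L, the kicker's expected payoff is (5/6)·0 + (1/6)·(-6) = -1.
If the keeper plays C, the kicker's expected payoff is (5/6)·(-6) + (1/6)·(-3) = -11/2.
If the keeper plays R, the kicker's expected payoff is (5/6)·(-4) + (1/6)·(-7) = -9/2.
The keeper minimizes the kicker's payoff; the smallest is -11/2, so the best response is C.

C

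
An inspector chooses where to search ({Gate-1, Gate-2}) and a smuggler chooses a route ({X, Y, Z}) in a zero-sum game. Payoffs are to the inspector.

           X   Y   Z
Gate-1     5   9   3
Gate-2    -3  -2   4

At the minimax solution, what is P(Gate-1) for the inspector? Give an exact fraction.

7/9

Row minima: Gate-1 → 3, Gate-2 → -3; maximin = 3.
Column maxima: X → 5, Y → 9, Z → 4; minimax = 4.
3 ≠ 4, so there is no saddle point; optimal play is mixed.
Y is strictly dominated by X (it gives the inspector strictly more in every row), so the smuggler never plays it.
On the remaining 2×2 (Gate-1, Gate-2 vs X, Z):
Let the inspector play Gate-1 with probability p. Expected payoff against X: 5p + (-3)(1−p) = 8p − 3; against Z: 3p + 4(1−p) = −p + 4.
Setting these equal: 8p − 3 = −p + 4 ⇒ 9p = 7 ⇒ p = 7/9, and the value is (8)·(7/9) − 3 = 29/9.
For the smuggler: with q = P(X), equating Gate-1's and Gate-2's payoffs gives 2q + 3 = −7q + 4 ⇒ q = 1/9.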